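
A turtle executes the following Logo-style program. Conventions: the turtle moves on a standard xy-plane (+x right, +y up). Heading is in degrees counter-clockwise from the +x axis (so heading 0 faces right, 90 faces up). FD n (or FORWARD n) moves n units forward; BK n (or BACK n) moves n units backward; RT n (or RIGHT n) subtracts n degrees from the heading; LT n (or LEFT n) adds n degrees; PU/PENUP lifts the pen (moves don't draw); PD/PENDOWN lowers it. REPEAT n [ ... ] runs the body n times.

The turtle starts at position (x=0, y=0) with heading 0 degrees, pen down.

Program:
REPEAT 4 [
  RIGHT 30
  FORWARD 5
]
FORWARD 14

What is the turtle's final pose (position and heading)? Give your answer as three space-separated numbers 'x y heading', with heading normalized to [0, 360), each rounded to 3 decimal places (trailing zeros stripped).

Answer: -2.67 -28.285 240

Derivation:
Executing turtle program step by step:
Start: pos=(0,0), heading=0, pen down
REPEAT 4 [
  -- iteration 1/4 --
  RT 30: heading 0 -> 330
  FD 5: (0,0) -> (4.33,-2.5) [heading=330, draw]
  -- iteration 2/4 --
  RT 30: heading 330 -> 300
  FD 5: (4.33,-2.5) -> (6.83,-6.83) [heading=300, draw]
  -- iteration 3/4 --
  RT 30: heading 300 -> 270
  FD 5: (6.83,-6.83) -> (6.83,-11.83) [heading=270, draw]
  -- iteration 4/4 --
  RT 30: heading 270 -> 240
  FD 5: (6.83,-11.83) -> (4.33,-16.16) [heading=240, draw]
]
FD 14: (4.33,-16.16) -> (-2.67,-28.285) [heading=240, draw]
Final: pos=(-2.67,-28.285), heading=240, 5 segment(s) drawn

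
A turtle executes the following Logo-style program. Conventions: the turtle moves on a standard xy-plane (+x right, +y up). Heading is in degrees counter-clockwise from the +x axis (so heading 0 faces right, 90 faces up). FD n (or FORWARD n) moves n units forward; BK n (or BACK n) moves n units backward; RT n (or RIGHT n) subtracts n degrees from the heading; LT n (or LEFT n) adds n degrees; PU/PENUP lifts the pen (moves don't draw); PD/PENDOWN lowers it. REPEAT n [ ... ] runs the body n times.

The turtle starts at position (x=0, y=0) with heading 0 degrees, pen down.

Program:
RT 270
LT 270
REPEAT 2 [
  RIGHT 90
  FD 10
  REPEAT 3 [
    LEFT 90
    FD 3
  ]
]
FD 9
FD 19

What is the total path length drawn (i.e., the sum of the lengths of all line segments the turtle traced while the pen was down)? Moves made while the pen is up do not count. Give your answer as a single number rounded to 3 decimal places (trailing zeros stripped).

Executing turtle program step by step:
Start: pos=(0,0), heading=0, pen down
RT 270: heading 0 -> 90
LT 270: heading 90 -> 0
REPEAT 2 [
  -- iteration 1/2 --
  RT 90: heading 0 -> 270
  FD 10: (0,0) -> (0,-10) [heading=270, draw]
  REPEAT 3 [
    -- iteration 1/3 --
    LT 90: heading 270 -> 0
    FD 3: (0,-10) -> (3,-10) [heading=0, draw]
    -- iteration 2/3 --
    LT 90: heading 0 -> 90
    FD 3: (3,-10) -> (3,-7) [heading=90, draw]
    -- iteration 3/3 --
    LT 90: heading 90 -> 180
    FD 3: (3,-7) -> (0,-7) [heading=180, draw]
  ]
  -- iteration 2/2 --
  RT 90: heading 180 -> 90
  FD 10: (0,-7) -> (0,3) [heading=90, draw]
  REPEAT 3 [
    -- iteration 1/3 --
    LT 90: heading 90 -> 180
    FD 3: (0,3) -> (-3,3) [heading=180, draw]
    -- iteration 2/3 --
    LT 90: heading 180 -> 270
    FD 3: (-3,3) -> (-3,0) [heading=270, draw]
    -- iteration 3/3 --
    LT 90: heading 270 -> 0
    FD 3: (-3,0) -> (0,0) [heading=0, draw]
  ]
]
FD 9: (0,0) -> (9,0) [heading=0, draw]
FD 19: (9,0) -> (28,0) [heading=0, draw]
Final: pos=(28,0), heading=0, 10 segment(s) drawn

Segment lengths:
  seg 1: (0,0) -> (0,-10), length = 10
  seg 2: (0,-10) -> (3,-10), length = 3
  seg 3: (3,-10) -> (3,-7), length = 3
  seg 4: (3,-7) -> (0,-7), length = 3
  seg 5: (0,-7) -> (0,3), length = 10
  seg 6: (0,3) -> (-3,3), length = 3
  seg 7: (-3,3) -> (-3,0), length = 3
  seg 8: (-3,0) -> (0,0), length = 3
  seg 9: (0,0) -> (9,0), length = 9
  seg 10: (9,0) -> (28,0), length = 19
Total = 66

Answer: 66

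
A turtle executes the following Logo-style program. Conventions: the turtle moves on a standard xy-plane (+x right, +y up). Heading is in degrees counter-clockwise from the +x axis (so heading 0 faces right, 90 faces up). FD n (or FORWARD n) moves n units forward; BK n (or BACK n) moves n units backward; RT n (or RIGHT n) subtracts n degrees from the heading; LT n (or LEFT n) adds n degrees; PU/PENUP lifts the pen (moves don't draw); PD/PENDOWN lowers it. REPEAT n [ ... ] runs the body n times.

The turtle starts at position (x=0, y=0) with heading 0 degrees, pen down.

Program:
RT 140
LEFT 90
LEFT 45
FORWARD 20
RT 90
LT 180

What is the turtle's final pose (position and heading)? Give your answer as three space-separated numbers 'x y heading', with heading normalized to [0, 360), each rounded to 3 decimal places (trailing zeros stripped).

Executing turtle program step by step:
Start: pos=(0,0), heading=0, pen down
RT 140: heading 0 -> 220
LT 90: heading 220 -> 310
LT 45: heading 310 -> 355
FD 20: (0,0) -> (19.924,-1.743) [heading=355, draw]
RT 90: heading 355 -> 265
LT 180: heading 265 -> 85
Final: pos=(19.924,-1.743), heading=85, 1 segment(s) drawn

Answer: 19.924 -1.743 85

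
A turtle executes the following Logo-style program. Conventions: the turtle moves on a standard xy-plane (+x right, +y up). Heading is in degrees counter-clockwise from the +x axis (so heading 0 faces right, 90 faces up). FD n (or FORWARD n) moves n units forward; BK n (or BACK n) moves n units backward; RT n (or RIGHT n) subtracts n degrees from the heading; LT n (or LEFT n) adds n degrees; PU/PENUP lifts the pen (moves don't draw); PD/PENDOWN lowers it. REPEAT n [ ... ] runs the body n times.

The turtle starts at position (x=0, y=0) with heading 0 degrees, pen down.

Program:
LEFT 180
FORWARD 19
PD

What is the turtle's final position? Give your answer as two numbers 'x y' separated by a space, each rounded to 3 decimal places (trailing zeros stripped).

Executing turtle program step by step:
Start: pos=(0,0), heading=0, pen down
LT 180: heading 0 -> 180
FD 19: (0,0) -> (-19,0) [heading=180, draw]
PD: pen down
Final: pos=(-19,0), heading=180, 1 segment(s) drawn

Answer: -19 0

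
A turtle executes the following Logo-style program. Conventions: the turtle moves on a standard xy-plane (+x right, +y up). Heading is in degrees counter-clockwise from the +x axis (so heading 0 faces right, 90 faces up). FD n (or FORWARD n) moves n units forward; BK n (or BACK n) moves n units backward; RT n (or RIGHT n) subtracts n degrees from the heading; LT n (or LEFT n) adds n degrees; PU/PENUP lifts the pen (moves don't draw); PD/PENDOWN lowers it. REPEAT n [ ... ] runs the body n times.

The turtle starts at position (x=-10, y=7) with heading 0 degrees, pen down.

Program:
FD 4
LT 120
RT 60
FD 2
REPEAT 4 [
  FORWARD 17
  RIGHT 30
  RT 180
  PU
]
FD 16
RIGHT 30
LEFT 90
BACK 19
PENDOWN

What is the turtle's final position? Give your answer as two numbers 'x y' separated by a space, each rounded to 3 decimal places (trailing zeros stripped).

Executing turtle program step by step:
Start: pos=(-10,7), heading=0, pen down
FD 4: (-10,7) -> (-6,7) [heading=0, draw]
LT 120: heading 0 -> 120
RT 60: heading 120 -> 60
FD 2: (-6,7) -> (-5,8.732) [heading=60, draw]
REPEAT 4 [
  -- iteration 1/4 --
  FD 17: (-5,8.732) -> (3.5,23.454) [heading=60, draw]
  RT 30: heading 60 -> 30
  RT 180: heading 30 -> 210
  PU: pen up
  -- iteration 2/4 --
  FD 17: (3.5,23.454) -> (-11.222,14.954) [heading=210, move]
  RT 30: heading 210 -> 180
  RT 180: heading 180 -> 0
  PU: pen up
  -- iteration 3/4 --
  FD 17: (-11.222,14.954) -> (5.778,14.954) [heading=0, move]
  RT 30: heading 0 -> 330
  RT 180: heading 330 -> 150
  PU: pen up
  -- iteration 4/4 --
  FD 17: (5.778,14.954) -> (-8.945,23.454) [heading=150, move]
  RT 30: heading 150 -> 120
  RT 180: heading 120 -> 300
  PU: pen up
]
FD 16: (-8.945,23.454) -> (-0.945,9.598) [heading=300, move]
RT 30: heading 300 -> 270
LT 90: heading 270 -> 0
BK 19: (-0.945,9.598) -> (-19.945,9.598) [heading=0, move]
PD: pen down
Final: pos=(-19.945,9.598), heading=0, 3 segment(s) drawn

Answer: -19.945 9.598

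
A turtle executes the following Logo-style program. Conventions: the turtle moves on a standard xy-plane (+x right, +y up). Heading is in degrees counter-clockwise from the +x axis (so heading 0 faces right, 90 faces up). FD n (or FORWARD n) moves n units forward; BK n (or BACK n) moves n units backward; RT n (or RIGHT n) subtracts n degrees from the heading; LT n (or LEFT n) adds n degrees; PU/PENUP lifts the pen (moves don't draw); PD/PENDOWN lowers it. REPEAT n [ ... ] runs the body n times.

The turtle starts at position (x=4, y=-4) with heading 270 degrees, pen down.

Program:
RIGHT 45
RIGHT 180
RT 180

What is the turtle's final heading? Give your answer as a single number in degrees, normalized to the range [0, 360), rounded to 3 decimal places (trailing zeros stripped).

Answer: 225

Derivation:
Executing turtle program step by step:
Start: pos=(4,-4), heading=270, pen down
RT 45: heading 270 -> 225
RT 180: heading 225 -> 45
RT 180: heading 45 -> 225
Final: pos=(4,-4), heading=225, 0 segment(s) drawn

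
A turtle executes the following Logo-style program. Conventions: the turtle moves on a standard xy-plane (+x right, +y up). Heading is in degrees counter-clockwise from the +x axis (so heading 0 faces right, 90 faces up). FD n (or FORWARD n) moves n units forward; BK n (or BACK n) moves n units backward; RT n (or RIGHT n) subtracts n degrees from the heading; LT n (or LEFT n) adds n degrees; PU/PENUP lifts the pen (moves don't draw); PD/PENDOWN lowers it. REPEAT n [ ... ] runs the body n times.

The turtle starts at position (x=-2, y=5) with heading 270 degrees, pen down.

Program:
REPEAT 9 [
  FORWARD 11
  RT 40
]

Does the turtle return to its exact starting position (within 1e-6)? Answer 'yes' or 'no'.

Executing turtle program step by step:
Start: pos=(-2,5), heading=270, pen down
REPEAT 9 [
  -- iteration 1/9 --
  FD 11: (-2,5) -> (-2,-6) [heading=270, draw]
  RT 40: heading 270 -> 230
  -- iteration 2/9 --
  FD 11: (-2,-6) -> (-9.071,-14.426) [heading=230, draw]
  RT 40: heading 230 -> 190
  -- iteration 3/9 --
  FD 11: (-9.071,-14.426) -> (-19.904,-16.337) [heading=190, draw]
  RT 40: heading 190 -> 150
  -- iteration 4/9 --
  FD 11: (-19.904,-16.337) -> (-29.43,-10.837) [heading=150, draw]
  RT 40: heading 150 -> 110
  -- iteration 5/9 --
  FD 11: (-29.43,-10.837) -> (-33.192,-0.5) [heading=110, draw]
  RT 40: heading 110 -> 70
  -- iteration 6/9 --
  FD 11: (-33.192,-0.5) -> (-29.43,9.837) [heading=70, draw]
  RT 40: heading 70 -> 30
  -- iteration 7/9 --
  FD 11: (-29.43,9.837) -> (-19.904,15.337) [heading=30, draw]
  RT 40: heading 30 -> 350
  -- iteration 8/9 --
  FD 11: (-19.904,15.337) -> (-9.071,13.426) [heading=350, draw]
  RT 40: heading 350 -> 310
  -- iteration 9/9 --
  FD 11: (-9.071,13.426) -> (-2,5) [heading=310, draw]
  RT 40: heading 310 -> 270
]
Final: pos=(-2,5), heading=270, 9 segment(s) drawn

Start position: (-2, 5)
Final position: (-2, 5)
Distance = 0; < 1e-6 -> CLOSED

Answer: yes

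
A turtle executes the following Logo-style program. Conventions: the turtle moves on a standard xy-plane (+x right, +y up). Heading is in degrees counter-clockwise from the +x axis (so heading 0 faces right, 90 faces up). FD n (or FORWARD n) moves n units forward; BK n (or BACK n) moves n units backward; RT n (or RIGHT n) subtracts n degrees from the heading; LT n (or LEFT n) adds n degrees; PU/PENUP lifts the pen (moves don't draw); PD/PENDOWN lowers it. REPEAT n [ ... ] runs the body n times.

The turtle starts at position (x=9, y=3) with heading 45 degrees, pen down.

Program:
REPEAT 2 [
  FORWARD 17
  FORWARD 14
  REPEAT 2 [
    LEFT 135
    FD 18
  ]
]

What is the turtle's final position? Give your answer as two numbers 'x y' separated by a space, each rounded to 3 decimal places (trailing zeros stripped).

Answer: 34.841 -4.456

Derivation:
Executing turtle program step by step:
Start: pos=(9,3), heading=45, pen down
REPEAT 2 [
  -- iteration 1/2 --
  FD 17: (9,3) -> (21.021,15.021) [heading=45, draw]
  FD 14: (21.021,15.021) -> (30.92,24.92) [heading=45, draw]
  REPEAT 2 [
    -- iteration 1/2 --
    LT 135: heading 45 -> 180
    FD 18: (30.92,24.92) -> (12.92,24.92) [heading=180, draw]
    -- iteration 2/2 --
    LT 135: heading 180 -> 315
    FD 18: (12.92,24.92) -> (25.648,12.192) [heading=315, draw]
  ]
  -- iteration 2/2 --
  FD 17: (25.648,12.192) -> (37.669,0.172) [heading=315, draw]
  FD 14: (37.669,0.172) -> (47.569,-9.728) [heading=315, draw]
  REPEAT 2 [
    -- iteration 1/2 --
    LT 135: heading 315 -> 90
    FD 18: (47.569,-9.728) -> (47.569,8.272) [heading=90, draw]
    -- iteration 2/2 --
    LT 135: heading 90 -> 225
    FD 18: (47.569,8.272) -> (34.841,-4.456) [heading=225, draw]
  ]
]
Final: pos=(34.841,-4.456), heading=225, 8 segment(s) drawn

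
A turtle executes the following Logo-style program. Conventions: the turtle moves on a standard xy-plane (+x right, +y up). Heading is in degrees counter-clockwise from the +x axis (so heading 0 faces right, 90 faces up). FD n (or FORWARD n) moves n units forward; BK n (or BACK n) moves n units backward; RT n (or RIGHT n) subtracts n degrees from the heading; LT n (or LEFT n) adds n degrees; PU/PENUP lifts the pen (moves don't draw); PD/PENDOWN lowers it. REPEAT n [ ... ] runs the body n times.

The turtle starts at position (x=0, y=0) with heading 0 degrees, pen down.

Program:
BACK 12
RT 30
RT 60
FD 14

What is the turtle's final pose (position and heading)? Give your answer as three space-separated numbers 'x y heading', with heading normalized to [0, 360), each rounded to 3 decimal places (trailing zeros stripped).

Answer: -12 -14 270

Derivation:
Executing turtle program step by step:
Start: pos=(0,0), heading=0, pen down
BK 12: (0,0) -> (-12,0) [heading=0, draw]
RT 30: heading 0 -> 330
RT 60: heading 330 -> 270
FD 14: (-12,0) -> (-12,-14) [heading=270, draw]
Final: pos=(-12,-14), heading=270, 2 segment(s) drawn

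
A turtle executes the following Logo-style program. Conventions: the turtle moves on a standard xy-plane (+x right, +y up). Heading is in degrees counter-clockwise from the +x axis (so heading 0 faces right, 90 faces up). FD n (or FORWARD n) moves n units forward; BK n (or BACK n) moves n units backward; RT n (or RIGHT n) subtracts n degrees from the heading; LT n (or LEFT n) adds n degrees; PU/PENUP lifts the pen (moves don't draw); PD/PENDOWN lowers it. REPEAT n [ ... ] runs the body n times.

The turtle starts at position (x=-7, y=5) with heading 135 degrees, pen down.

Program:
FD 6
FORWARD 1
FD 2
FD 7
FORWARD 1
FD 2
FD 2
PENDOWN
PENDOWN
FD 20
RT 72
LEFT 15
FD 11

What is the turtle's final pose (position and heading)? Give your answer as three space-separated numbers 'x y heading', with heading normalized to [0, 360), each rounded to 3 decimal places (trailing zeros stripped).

Executing turtle program step by step:
Start: pos=(-7,5), heading=135, pen down
FD 6: (-7,5) -> (-11.243,9.243) [heading=135, draw]
FD 1: (-11.243,9.243) -> (-11.95,9.95) [heading=135, draw]
FD 2: (-11.95,9.95) -> (-13.364,11.364) [heading=135, draw]
FD 7: (-13.364,11.364) -> (-18.314,16.314) [heading=135, draw]
FD 1: (-18.314,16.314) -> (-19.021,17.021) [heading=135, draw]
FD 2: (-19.021,17.021) -> (-20.435,18.435) [heading=135, draw]
FD 2: (-20.435,18.435) -> (-21.849,19.849) [heading=135, draw]
PD: pen down
PD: pen down
FD 20: (-21.849,19.849) -> (-35.991,33.991) [heading=135, draw]
RT 72: heading 135 -> 63
LT 15: heading 63 -> 78
FD 11: (-35.991,33.991) -> (-33.704,44.751) [heading=78, draw]
Final: pos=(-33.704,44.751), heading=78, 9 segment(s) drawn

Answer: -33.704 44.751 78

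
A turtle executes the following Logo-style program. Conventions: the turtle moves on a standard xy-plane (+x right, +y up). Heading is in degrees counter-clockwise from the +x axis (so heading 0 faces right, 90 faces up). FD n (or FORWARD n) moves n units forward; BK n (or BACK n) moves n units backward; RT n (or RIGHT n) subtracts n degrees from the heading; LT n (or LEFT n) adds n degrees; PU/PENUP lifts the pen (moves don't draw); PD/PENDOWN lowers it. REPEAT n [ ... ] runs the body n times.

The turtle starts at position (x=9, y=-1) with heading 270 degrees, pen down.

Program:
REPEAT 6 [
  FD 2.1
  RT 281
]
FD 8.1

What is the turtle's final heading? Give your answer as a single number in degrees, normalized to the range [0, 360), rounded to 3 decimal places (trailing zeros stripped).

Answer: 24

Derivation:
Executing turtle program step by step:
Start: pos=(9,-1), heading=270, pen down
REPEAT 6 [
  -- iteration 1/6 --
  FD 2.1: (9,-1) -> (9,-3.1) [heading=270, draw]
  RT 281: heading 270 -> 349
  -- iteration 2/6 --
  FD 2.1: (9,-3.1) -> (11.061,-3.501) [heading=349, draw]
  RT 281: heading 349 -> 68
  -- iteration 3/6 --
  FD 2.1: (11.061,-3.501) -> (11.848,-1.554) [heading=68, draw]
  RT 281: heading 68 -> 147
  -- iteration 4/6 --
  FD 2.1: (11.848,-1.554) -> (10.087,-0.41) [heading=147, draw]
  RT 281: heading 147 -> 226
  -- iteration 5/6 --
  FD 2.1: (10.087,-0.41) -> (8.628,-1.92) [heading=226, draw]
  RT 281: heading 226 -> 305
  -- iteration 6/6 --
  FD 2.1: (8.628,-1.92) -> (9.833,-3.641) [heading=305, draw]
  RT 281: heading 305 -> 24
]
FD 8.1: (9.833,-3.641) -> (17.232,-0.346) [heading=24, draw]
Final: pos=(17.232,-0.346), heading=24, 7 segment(s) drawn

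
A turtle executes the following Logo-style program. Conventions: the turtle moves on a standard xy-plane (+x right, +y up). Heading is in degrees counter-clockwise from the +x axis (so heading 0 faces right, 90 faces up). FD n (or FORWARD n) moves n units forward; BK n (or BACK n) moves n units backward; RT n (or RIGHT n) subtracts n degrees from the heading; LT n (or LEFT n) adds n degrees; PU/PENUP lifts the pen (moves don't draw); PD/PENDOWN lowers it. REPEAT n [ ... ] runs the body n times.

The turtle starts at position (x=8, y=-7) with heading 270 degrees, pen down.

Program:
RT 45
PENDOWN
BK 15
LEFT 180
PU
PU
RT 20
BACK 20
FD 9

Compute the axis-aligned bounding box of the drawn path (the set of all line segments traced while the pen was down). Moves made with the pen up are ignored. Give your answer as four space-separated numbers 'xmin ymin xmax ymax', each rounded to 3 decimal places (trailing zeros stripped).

Executing turtle program step by step:
Start: pos=(8,-7), heading=270, pen down
RT 45: heading 270 -> 225
PD: pen down
BK 15: (8,-7) -> (18.607,3.607) [heading=225, draw]
LT 180: heading 225 -> 45
PU: pen up
PU: pen up
RT 20: heading 45 -> 25
BK 20: (18.607,3.607) -> (0.48,-4.846) [heading=25, move]
FD 9: (0.48,-4.846) -> (8.637,-1.042) [heading=25, move]
Final: pos=(8.637,-1.042), heading=25, 1 segment(s) drawn

Segment endpoints: x in {8, 18.607}, y in {-7, 3.607}
xmin=8, ymin=-7, xmax=18.607, ymax=3.607

Answer: 8 -7 18.607 3.607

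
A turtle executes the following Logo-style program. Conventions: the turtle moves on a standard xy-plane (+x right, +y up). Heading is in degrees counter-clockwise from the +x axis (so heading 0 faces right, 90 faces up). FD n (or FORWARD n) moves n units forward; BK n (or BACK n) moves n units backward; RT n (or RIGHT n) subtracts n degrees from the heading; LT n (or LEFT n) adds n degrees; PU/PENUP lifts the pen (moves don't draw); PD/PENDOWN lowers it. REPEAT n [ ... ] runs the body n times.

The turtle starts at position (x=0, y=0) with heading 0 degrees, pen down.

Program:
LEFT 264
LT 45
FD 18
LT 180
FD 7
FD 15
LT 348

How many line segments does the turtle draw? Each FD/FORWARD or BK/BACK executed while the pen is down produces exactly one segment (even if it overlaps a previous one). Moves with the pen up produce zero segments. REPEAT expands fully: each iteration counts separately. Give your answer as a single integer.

Answer: 3

Derivation:
Executing turtle program step by step:
Start: pos=(0,0), heading=0, pen down
LT 264: heading 0 -> 264
LT 45: heading 264 -> 309
FD 18: (0,0) -> (11.328,-13.989) [heading=309, draw]
LT 180: heading 309 -> 129
FD 7: (11.328,-13.989) -> (6.923,-8.549) [heading=129, draw]
FD 15: (6.923,-8.549) -> (-2.517,3.109) [heading=129, draw]
LT 348: heading 129 -> 117
Final: pos=(-2.517,3.109), heading=117, 3 segment(s) drawn
Segments drawn: 3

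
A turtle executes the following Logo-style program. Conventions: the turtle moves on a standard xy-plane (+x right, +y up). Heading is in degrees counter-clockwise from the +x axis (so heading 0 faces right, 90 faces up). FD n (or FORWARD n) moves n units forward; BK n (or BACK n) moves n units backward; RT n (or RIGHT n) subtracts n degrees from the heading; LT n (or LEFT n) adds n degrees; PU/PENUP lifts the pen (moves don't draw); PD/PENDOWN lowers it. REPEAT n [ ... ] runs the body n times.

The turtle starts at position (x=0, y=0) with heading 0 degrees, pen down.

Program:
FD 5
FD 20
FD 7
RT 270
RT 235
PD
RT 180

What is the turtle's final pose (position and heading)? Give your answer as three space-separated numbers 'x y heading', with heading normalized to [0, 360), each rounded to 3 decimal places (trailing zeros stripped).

Executing turtle program step by step:
Start: pos=(0,0), heading=0, pen down
FD 5: (0,0) -> (5,0) [heading=0, draw]
FD 20: (5,0) -> (25,0) [heading=0, draw]
FD 7: (25,0) -> (32,0) [heading=0, draw]
RT 270: heading 0 -> 90
RT 235: heading 90 -> 215
PD: pen down
RT 180: heading 215 -> 35
Final: pos=(32,0), heading=35, 3 segment(s) drawn

Answer: 32 0 35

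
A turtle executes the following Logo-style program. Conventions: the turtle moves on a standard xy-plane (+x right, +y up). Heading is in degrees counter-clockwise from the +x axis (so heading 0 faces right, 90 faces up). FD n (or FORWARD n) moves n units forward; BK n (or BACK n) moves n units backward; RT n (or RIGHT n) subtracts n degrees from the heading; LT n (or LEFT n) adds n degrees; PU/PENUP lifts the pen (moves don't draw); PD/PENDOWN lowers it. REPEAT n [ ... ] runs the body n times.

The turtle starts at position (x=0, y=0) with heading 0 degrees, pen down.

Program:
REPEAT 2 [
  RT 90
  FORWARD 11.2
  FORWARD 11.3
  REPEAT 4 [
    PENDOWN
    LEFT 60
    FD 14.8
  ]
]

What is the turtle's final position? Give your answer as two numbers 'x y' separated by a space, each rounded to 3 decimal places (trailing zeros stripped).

Executing turtle program step by step:
Start: pos=(0,0), heading=0, pen down
REPEAT 2 [
  -- iteration 1/2 --
  RT 90: heading 0 -> 270
  FD 11.2: (0,0) -> (0,-11.2) [heading=270, draw]
  FD 11.3: (0,-11.2) -> (0,-22.5) [heading=270, draw]
  REPEAT 4 [
    -- iteration 1/4 --
    PD: pen down
    LT 60: heading 270 -> 330
    FD 14.8: (0,-22.5) -> (12.817,-29.9) [heading=330, draw]
    -- iteration 2/4 --
    PD: pen down
    LT 60: heading 330 -> 30
    FD 14.8: (12.817,-29.9) -> (25.634,-22.5) [heading=30, draw]
    -- iteration 3/4 --
    PD: pen down
    LT 60: heading 30 -> 90
    FD 14.8: (25.634,-22.5) -> (25.634,-7.7) [heading=90, draw]
    -- iteration 4/4 --
    PD: pen down
    LT 60: heading 90 -> 150
    FD 14.8: (25.634,-7.7) -> (12.817,-0.3) [heading=150, draw]
  ]
  -- iteration 2/2 --
  RT 90: heading 150 -> 60
  FD 11.2: (12.817,-0.3) -> (18.417,9.399) [heading=60, draw]
  FD 11.3: (18.417,9.399) -> (24.067,19.186) [heading=60, draw]
  REPEAT 4 [
    -- iteration 1/4 --
    PD: pen down
    LT 60: heading 60 -> 120
    FD 14.8: (24.067,19.186) -> (16.667,32.003) [heading=120, draw]
    -- iteration 2/4 --
    PD: pen down
    LT 60: heading 120 -> 180
    FD 14.8: (16.667,32.003) -> (1.867,32.003) [heading=180, draw]
    -- iteration 3/4 --
    PD: pen down
    LT 60: heading 180 -> 240
    FD 14.8: (1.867,32.003) -> (-5.533,19.186) [heading=240, draw]
    -- iteration 4/4 --
    PD: pen down
    LT 60: heading 240 -> 300
    FD 14.8: (-5.533,19.186) -> (1.867,6.368) [heading=300, draw]
  ]
]
Final: pos=(1.867,6.368), heading=300, 12 segment(s) drawn

Answer: 1.867 6.368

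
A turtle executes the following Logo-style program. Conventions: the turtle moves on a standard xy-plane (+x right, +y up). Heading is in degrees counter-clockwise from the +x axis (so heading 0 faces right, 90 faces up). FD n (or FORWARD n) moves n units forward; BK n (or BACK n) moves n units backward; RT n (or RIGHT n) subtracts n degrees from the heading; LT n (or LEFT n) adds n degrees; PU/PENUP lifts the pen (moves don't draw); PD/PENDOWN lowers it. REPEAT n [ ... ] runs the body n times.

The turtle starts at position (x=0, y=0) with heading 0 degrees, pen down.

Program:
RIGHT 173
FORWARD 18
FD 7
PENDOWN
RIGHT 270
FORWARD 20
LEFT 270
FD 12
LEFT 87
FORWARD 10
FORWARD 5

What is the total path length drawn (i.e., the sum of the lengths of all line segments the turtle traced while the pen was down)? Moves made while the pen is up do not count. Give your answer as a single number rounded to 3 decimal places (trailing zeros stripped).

Executing turtle program step by step:
Start: pos=(0,0), heading=0, pen down
RT 173: heading 0 -> 187
FD 18: (0,0) -> (-17.866,-2.194) [heading=187, draw]
FD 7: (-17.866,-2.194) -> (-24.814,-3.047) [heading=187, draw]
PD: pen down
RT 270: heading 187 -> 277
FD 20: (-24.814,-3.047) -> (-22.376,-22.898) [heading=277, draw]
LT 270: heading 277 -> 187
FD 12: (-22.376,-22.898) -> (-34.287,-24.36) [heading=187, draw]
LT 87: heading 187 -> 274
FD 10: (-34.287,-24.36) -> (-33.589,-34.336) [heading=274, draw]
FD 5: (-33.589,-34.336) -> (-33.24,-39.324) [heading=274, draw]
Final: pos=(-33.24,-39.324), heading=274, 6 segment(s) drawn

Segment lengths:
  seg 1: (0,0) -> (-17.866,-2.194), length = 18
  seg 2: (-17.866,-2.194) -> (-24.814,-3.047), length = 7
  seg 3: (-24.814,-3.047) -> (-22.376,-22.898), length = 20
  seg 4: (-22.376,-22.898) -> (-34.287,-24.36), length = 12
  seg 5: (-34.287,-24.36) -> (-33.589,-34.336), length = 10
  seg 6: (-33.589,-34.336) -> (-33.24,-39.324), length = 5
Total = 72

Answer: 72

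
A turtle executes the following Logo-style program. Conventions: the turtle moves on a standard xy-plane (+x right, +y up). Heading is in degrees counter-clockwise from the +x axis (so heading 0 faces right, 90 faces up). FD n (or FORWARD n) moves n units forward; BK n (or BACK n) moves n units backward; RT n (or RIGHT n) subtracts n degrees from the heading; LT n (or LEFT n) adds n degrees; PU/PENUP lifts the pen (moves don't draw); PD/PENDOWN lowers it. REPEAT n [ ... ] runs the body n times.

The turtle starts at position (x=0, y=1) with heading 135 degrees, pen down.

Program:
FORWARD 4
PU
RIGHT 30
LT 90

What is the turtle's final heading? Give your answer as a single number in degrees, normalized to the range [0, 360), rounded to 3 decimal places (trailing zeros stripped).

Answer: 195

Derivation:
Executing turtle program step by step:
Start: pos=(0,1), heading=135, pen down
FD 4: (0,1) -> (-2.828,3.828) [heading=135, draw]
PU: pen up
RT 30: heading 135 -> 105
LT 90: heading 105 -> 195
Final: pos=(-2.828,3.828), heading=195, 1 segment(s) drawn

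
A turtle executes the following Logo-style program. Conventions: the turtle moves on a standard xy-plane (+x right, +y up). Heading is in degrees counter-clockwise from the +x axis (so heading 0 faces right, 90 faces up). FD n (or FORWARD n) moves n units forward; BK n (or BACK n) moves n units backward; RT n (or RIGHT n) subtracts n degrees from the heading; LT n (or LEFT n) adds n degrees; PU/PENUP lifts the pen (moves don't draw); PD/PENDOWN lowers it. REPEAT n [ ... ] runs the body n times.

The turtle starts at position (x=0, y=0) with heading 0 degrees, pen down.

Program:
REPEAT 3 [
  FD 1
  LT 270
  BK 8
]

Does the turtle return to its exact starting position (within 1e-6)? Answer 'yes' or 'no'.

Answer: no

Derivation:
Executing turtle program step by step:
Start: pos=(0,0), heading=0, pen down
REPEAT 3 [
  -- iteration 1/3 --
  FD 1: (0,0) -> (1,0) [heading=0, draw]
  LT 270: heading 0 -> 270
  BK 8: (1,0) -> (1,8) [heading=270, draw]
  -- iteration 2/3 --
  FD 1: (1,8) -> (1,7) [heading=270, draw]
  LT 270: heading 270 -> 180
  BK 8: (1,7) -> (9,7) [heading=180, draw]
  -- iteration 3/3 --
  FD 1: (9,7) -> (8,7) [heading=180, draw]
  LT 270: heading 180 -> 90
  BK 8: (8,7) -> (8,-1) [heading=90, draw]
]
Final: pos=(8,-1), heading=90, 6 segment(s) drawn

Start position: (0, 0)
Final position: (8, -1)
Distance = 8.062; >= 1e-6 -> NOT closed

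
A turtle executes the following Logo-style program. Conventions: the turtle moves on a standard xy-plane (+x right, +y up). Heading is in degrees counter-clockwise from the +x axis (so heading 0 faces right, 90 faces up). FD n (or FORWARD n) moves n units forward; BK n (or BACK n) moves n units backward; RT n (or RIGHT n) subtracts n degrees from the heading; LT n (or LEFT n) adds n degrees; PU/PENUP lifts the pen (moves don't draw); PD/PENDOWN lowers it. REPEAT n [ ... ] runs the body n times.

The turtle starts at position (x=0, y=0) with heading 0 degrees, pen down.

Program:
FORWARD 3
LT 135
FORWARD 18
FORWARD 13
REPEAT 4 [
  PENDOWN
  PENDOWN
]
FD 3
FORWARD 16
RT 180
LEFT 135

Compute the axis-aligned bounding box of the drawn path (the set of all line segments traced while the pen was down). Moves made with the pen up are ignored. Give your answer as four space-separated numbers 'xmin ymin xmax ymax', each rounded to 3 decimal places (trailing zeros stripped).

Answer: -32.355 0 3 35.355

Derivation:
Executing turtle program step by step:
Start: pos=(0,0), heading=0, pen down
FD 3: (0,0) -> (3,0) [heading=0, draw]
LT 135: heading 0 -> 135
FD 18: (3,0) -> (-9.728,12.728) [heading=135, draw]
FD 13: (-9.728,12.728) -> (-18.92,21.92) [heading=135, draw]
REPEAT 4 [
  -- iteration 1/4 --
  PD: pen down
  PD: pen down
  -- iteration 2/4 --
  PD: pen down
  PD: pen down
  -- iteration 3/4 --
  PD: pen down
  PD: pen down
  -- iteration 4/4 --
  PD: pen down
  PD: pen down
]
FD 3: (-18.92,21.92) -> (-21.042,24.042) [heading=135, draw]
FD 16: (-21.042,24.042) -> (-32.355,35.355) [heading=135, draw]
RT 180: heading 135 -> 315
LT 135: heading 315 -> 90
Final: pos=(-32.355,35.355), heading=90, 5 segment(s) drawn

Segment endpoints: x in {-32.355, -21.042, -18.92, -9.728, 0, 3}, y in {0, 12.728, 21.92, 24.042, 35.355}
xmin=-32.355, ymin=0, xmax=3, ymax=35.355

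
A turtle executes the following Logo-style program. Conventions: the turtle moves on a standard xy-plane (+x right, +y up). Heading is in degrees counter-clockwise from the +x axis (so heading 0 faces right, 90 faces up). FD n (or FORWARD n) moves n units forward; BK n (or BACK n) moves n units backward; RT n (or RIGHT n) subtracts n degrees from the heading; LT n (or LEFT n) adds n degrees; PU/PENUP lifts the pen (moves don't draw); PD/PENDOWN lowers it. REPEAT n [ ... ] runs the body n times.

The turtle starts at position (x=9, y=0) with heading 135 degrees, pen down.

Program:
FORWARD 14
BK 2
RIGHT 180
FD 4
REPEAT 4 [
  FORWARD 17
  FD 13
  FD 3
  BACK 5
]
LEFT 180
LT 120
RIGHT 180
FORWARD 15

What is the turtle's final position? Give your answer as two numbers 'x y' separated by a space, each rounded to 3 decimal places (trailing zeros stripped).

Answer: 86.421 -59.05

Derivation:
Executing turtle program step by step:
Start: pos=(9,0), heading=135, pen down
FD 14: (9,0) -> (-0.899,9.899) [heading=135, draw]
BK 2: (-0.899,9.899) -> (0.515,8.485) [heading=135, draw]
RT 180: heading 135 -> 315
FD 4: (0.515,8.485) -> (3.343,5.657) [heading=315, draw]
REPEAT 4 [
  -- iteration 1/4 --
  FD 17: (3.343,5.657) -> (15.364,-6.364) [heading=315, draw]
  FD 13: (15.364,-6.364) -> (24.556,-15.556) [heading=315, draw]
  FD 3: (24.556,-15.556) -> (26.678,-17.678) [heading=315, draw]
  BK 5: (26.678,-17.678) -> (23.142,-14.142) [heading=315, draw]
  -- iteration 2/4 --
  FD 17: (23.142,-14.142) -> (35.163,-26.163) [heading=315, draw]
  FD 13: (35.163,-26.163) -> (44.355,-35.355) [heading=315, draw]
  FD 3: (44.355,-35.355) -> (46.477,-37.477) [heading=315, draw]
  BK 5: (46.477,-37.477) -> (42.941,-33.941) [heading=315, draw]
  -- iteration 3/4 --
  FD 17: (42.941,-33.941) -> (54.962,-45.962) [heading=315, draw]
  FD 13: (54.962,-45.962) -> (64.154,-55.154) [heading=315, draw]
  FD 3: (64.154,-55.154) -> (66.276,-57.276) [heading=315, draw]
  BK 5: (66.276,-57.276) -> (62.74,-53.74) [heading=315, draw]
  -- iteration 4/4 --
  FD 17: (62.74,-53.74) -> (74.761,-65.761) [heading=315, draw]
  FD 13: (74.761,-65.761) -> (83.953,-74.953) [heading=315, draw]
  FD 3: (83.953,-74.953) -> (86.075,-77.075) [heading=315, draw]
  BK 5: (86.075,-77.075) -> (82.539,-73.539) [heading=315, draw]
]
LT 180: heading 315 -> 135
LT 120: heading 135 -> 255
RT 180: heading 255 -> 75
FD 15: (82.539,-73.539) -> (86.421,-59.05) [heading=75, draw]
Final: pos=(86.421,-59.05), heading=75, 20 segment(s) drawn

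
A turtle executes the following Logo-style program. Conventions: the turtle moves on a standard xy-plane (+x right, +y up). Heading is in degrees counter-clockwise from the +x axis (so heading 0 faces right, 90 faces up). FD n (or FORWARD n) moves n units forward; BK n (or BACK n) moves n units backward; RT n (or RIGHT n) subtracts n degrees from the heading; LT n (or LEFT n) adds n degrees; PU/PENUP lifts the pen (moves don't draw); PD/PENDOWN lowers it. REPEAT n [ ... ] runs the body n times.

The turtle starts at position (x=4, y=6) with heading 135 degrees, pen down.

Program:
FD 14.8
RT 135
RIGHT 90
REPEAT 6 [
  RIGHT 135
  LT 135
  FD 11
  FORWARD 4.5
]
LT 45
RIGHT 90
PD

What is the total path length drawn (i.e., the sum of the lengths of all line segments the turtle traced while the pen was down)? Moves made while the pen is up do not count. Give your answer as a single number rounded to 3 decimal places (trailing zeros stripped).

Answer: 107.8

Derivation:
Executing turtle program step by step:
Start: pos=(4,6), heading=135, pen down
FD 14.8: (4,6) -> (-6.465,16.465) [heading=135, draw]
RT 135: heading 135 -> 0
RT 90: heading 0 -> 270
REPEAT 6 [
  -- iteration 1/6 --
  RT 135: heading 270 -> 135
  LT 135: heading 135 -> 270
  FD 11: (-6.465,16.465) -> (-6.465,5.465) [heading=270, draw]
  FD 4.5: (-6.465,5.465) -> (-6.465,0.965) [heading=270, draw]
  -- iteration 2/6 --
  RT 135: heading 270 -> 135
  LT 135: heading 135 -> 270
  FD 11: (-6.465,0.965) -> (-6.465,-10.035) [heading=270, draw]
  FD 4.5: (-6.465,-10.035) -> (-6.465,-14.535) [heading=270, draw]
  -- iteration 3/6 --
  RT 135: heading 270 -> 135
  LT 135: heading 135 -> 270
  FD 11: (-6.465,-14.535) -> (-6.465,-25.535) [heading=270, draw]
  FD 4.5: (-6.465,-25.535) -> (-6.465,-30.035) [heading=270, draw]
  -- iteration 4/6 --
  RT 135: heading 270 -> 135
  LT 135: heading 135 -> 270
  FD 11: (-6.465,-30.035) -> (-6.465,-41.035) [heading=270, draw]
  FD 4.5: (-6.465,-41.035) -> (-6.465,-45.535) [heading=270, draw]
  -- iteration 5/6 --
  RT 135: heading 270 -> 135
  LT 135: heading 135 -> 270
  FD 11: (-6.465,-45.535) -> (-6.465,-56.535) [heading=270, draw]
  FD 4.5: (-6.465,-56.535) -> (-6.465,-61.035) [heading=270, draw]
  -- iteration 6/6 --
  RT 135: heading 270 -> 135
  LT 135: heading 135 -> 270
  FD 11: (-6.465,-61.035) -> (-6.465,-72.035) [heading=270, draw]
  FD 4.5: (-6.465,-72.035) -> (-6.465,-76.535) [heading=270, draw]
]
LT 45: heading 270 -> 315
RT 90: heading 315 -> 225
PD: pen down
Final: pos=(-6.465,-76.535), heading=225, 13 segment(s) drawn

Segment lengths:
  seg 1: (4,6) -> (-6.465,16.465), length = 14.8
  seg 2: (-6.465,16.465) -> (-6.465,5.465), length = 11
  seg 3: (-6.465,5.465) -> (-6.465,0.965), length = 4.5
  seg 4: (-6.465,0.965) -> (-6.465,-10.035), length = 11
  seg 5: (-6.465,-10.035) -> (-6.465,-14.535), length = 4.5
  seg 6: (-6.465,-14.535) -> (-6.465,-25.535), length = 11
  seg 7: (-6.465,-25.535) -> (-6.465,-30.035), length = 4.5
  seg 8: (-6.465,-30.035) -> (-6.465,-41.035), length = 11
  seg 9: (-6.465,-41.035) -> (-6.465,-45.535), length = 4.5
  seg 10: (-6.465,-45.535) -> (-6.465,-56.535), length = 11
  seg 11: (-6.465,-56.535) -> (-6.465,-61.035), length = 4.5
  seg 12: (-6.465,-61.035) -> (-6.465,-72.035), length = 11
  seg 13: (-6.465,-72.035) -> (-6.465,-76.535), length = 4.5
Total = 107.8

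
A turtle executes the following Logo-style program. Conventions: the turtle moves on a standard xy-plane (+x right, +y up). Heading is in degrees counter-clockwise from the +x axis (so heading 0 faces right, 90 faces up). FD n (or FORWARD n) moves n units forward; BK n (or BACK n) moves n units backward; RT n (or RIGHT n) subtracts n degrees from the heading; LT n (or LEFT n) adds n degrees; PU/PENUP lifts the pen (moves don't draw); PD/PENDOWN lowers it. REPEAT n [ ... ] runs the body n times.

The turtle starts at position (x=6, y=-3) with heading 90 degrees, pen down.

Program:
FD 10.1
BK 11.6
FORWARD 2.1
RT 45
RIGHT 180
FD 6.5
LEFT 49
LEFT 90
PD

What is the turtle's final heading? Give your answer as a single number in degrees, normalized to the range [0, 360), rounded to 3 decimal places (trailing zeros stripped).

Answer: 4

Derivation:
Executing turtle program step by step:
Start: pos=(6,-3), heading=90, pen down
FD 10.1: (6,-3) -> (6,7.1) [heading=90, draw]
BK 11.6: (6,7.1) -> (6,-4.5) [heading=90, draw]
FD 2.1: (6,-4.5) -> (6,-2.4) [heading=90, draw]
RT 45: heading 90 -> 45
RT 180: heading 45 -> 225
FD 6.5: (6,-2.4) -> (1.404,-6.996) [heading=225, draw]
LT 49: heading 225 -> 274
LT 90: heading 274 -> 4
PD: pen down
Final: pos=(1.404,-6.996), heading=4, 4 segment(s) drawn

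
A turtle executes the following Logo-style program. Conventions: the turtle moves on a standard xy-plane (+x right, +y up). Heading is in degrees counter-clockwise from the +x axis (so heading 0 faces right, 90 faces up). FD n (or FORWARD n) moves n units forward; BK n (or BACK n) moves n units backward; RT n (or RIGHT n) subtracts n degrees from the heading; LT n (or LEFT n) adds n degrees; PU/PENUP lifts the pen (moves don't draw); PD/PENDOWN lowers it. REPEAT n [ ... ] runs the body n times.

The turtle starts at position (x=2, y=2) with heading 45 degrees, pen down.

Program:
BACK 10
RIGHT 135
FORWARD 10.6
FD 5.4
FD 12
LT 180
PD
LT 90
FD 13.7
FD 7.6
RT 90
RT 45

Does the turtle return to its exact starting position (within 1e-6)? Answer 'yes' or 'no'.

Executing turtle program step by step:
Start: pos=(2,2), heading=45, pen down
BK 10: (2,2) -> (-5.071,-5.071) [heading=45, draw]
RT 135: heading 45 -> 270
FD 10.6: (-5.071,-5.071) -> (-5.071,-15.671) [heading=270, draw]
FD 5.4: (-5.071,-15.671) -> (-5.071,-21.071) [heading=270, draw]
FD 12: (-5.071,-21.071) -> (-5.071,-33.071) [heading=270, draw]
LT 180: heading 270 -> 90
PD: pen down
LT 90: heading 90 -> 180
FD 13.7: (-5.071,-33.071) -> (-18.771,-33.071) [heading=180, draw]
FD 7.6: (-18.771,-33.071) -> (-26.371,-33.071) [heading=180, draw]
RT 90: heading 180 -> 90
RT 45: heading 90 -> 45
Final: pos=(-26.371,-33.071), heading=45, 6 segment(s) drawn

Start position: (2, 2)
Final position: (-26.371, -33.071)
Distance = 45.11; >= 1e-6 -> NOT closed

Answer: no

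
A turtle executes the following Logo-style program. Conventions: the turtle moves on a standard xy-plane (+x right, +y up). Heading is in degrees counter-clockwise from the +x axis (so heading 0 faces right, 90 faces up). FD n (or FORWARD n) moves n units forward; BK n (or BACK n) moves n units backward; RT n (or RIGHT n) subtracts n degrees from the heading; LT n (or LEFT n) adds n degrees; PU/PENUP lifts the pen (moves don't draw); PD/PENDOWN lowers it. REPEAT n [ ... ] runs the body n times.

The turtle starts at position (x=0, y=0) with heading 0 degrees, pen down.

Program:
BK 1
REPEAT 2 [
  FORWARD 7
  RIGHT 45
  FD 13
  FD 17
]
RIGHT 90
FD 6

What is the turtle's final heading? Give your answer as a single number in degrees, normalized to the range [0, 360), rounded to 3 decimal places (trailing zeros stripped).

Answer: 180

Derivation:
Executing turtle program step by step:
Start: pos=(0,0), heading=0, pen down
BK 1: (0,0) -> (-1,0) [heading=0, draw]
REPEAT 2 [
  -- iteration 1/2 --
  FD 7: (-1,0) -> (6,0) [heading=0, draw]
  RT 45: heading 0 -> 315
  FD 13: (6,0) -> (15.192,-9.192) [heading=315, draw]
  FD 17: (15.192,-9.192) -> (27.213,-21.213) [heading=315, draw]
  -- iteration 2/2 --
  FD 7: (27.213,-21.213) -> (32.163,-26.163) [heading=315, draw]
  RT 45: heading 315 -> 270
  FD 13: (32.163,-26.163) -> (32.163,-39.163) [heading=270, draw]
  FD 17: (32.163,-39.163) -> (32.163,-56.163) [heading=270, draw]
]
RT 90: heading 270 -> 180
FD 6: (32.163,-56.163) -> (26.163,-56.163) [heading=180, draw]
Final: pos=(26.163,-56.163), heading=180, 8 segment(s) drawn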